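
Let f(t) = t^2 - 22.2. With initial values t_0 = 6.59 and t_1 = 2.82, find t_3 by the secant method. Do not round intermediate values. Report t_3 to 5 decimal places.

f(t_0) = 21.228100, f(t_1) = -14.247600
t_2 = 2.820000 - (-14.247600)·(2.820000 - 6.590000)/(-14.247600 - (21.228100)) = 4.334091; f(t_2) = -3.415652
t_3 = 4.334091 - (-3.415652)·(4.334091 - 2.820000)/(-3.415652 - (-14.247600)) = 4.811532; f(t_3) = 0.950838

4.81153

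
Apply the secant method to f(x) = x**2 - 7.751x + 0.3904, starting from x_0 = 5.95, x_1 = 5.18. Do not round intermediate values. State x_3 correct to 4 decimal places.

Secant update: x_(k+1) = x_k − f(x_k)·(x_k − x_(k-1))/(f(x_k) − f(x_(k-1))).
f(x_0) = -10.325550, f(x_1) = -12.927380
x_2 = 5.180000 - (-12.927380)·(5.180000 - 5.950000)/(-12.927380 - (-10.325550)) = 9.005801; f(x_2) = 11.690883
x_3 = 9.005801 - (11.690883)·(9.005801 - 5.180000)/(11.690883 - (-12.927380)) = 7.188979; f(x_3) = -3.649956

7.1890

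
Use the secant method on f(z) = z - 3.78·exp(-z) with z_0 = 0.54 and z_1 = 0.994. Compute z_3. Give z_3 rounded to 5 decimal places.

f(z_0) = -1.662788, f(z_1) = -0.404953
z_2 = 0.994000 - (-0.404953)·(0.994000 - 0.540000)/(-0.404953 - (-1.662788)) = 1.140163; f(z_2) = -0.068557
z_3 = 1.140163 - (-0.068557)·(1.140163 - 0.994000)/(-0.068557 - (-0.404953)) = 1.169950; f(z_3) = -0.003295

1.16995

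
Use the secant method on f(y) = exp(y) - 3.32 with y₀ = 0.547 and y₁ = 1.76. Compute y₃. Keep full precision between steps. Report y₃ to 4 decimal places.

1.1531

Secant update: y_(k+1) = y_k − f(y_k)·(y_k − y_(k-1))/(f(y_k) − f(y_(k-1))).
f(y_0) = -1.591939, f(y_1) = 2.492437
y_2 = 1.760000 - (2.492437)·(1.760000 - 0.547000)/(2.492437 - (-1.591939)) = 1.019783; f(y_2) = -0.547408
y_3 = 1.019783 - (-0.547408)·(1.019783 - 1.760000)/(-0.547408 - (2.492437)) = 1.153079; f(y_3) = -0.152068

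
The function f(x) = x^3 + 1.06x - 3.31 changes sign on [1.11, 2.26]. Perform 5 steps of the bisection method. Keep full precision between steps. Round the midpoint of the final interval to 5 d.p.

f(1.110000) = -0.765769, f(2.260000) = 10.628776 (opposite signs)
step 1: m = 1.685000, f(m) = 3.260194 > 0 → root in [1.110000, 1.685000]
step 2: m = 1.397500, f(m) = 0.900676 > 0 → root in [1.110000, 1.397500]
step 3: m = 1.253750, f(m) = -0.010269 < 0 → root in [1.253750, 1.397500]
step 4: m = 1.325625, f(m) = 0.424659 > 0 → root in [1.253750, 1.325625]
step 5: m = 1.289688, f(m) = 0.202198 > 0 → root in [1.253750, 1.289688]
Midpoint of [1.253750, 1.289688] = 1.271719

1.27172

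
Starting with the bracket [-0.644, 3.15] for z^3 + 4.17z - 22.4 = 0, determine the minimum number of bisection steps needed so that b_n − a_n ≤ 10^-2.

9

Initial width b − a = 3.15 − -0.644 = 3.794000.
After n steps the width is (b−a)/2^n; need (b−a)/2^n ≤ 10^-2.
So n ≥ log₂(3.794000/10^-2) = log₂(379.4000) ≈ 8.5676.
Hence n = 9.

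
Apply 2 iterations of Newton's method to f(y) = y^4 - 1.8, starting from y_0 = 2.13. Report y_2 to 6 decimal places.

1.334314

f'(y) = 4y^3
y_0 = 2.130000: f = 18.783462, f' = 38.654388 → y_1 = 2.130000 - (18.783462)/(38.654388) = 1.644067
y_1 = 1.644067: f = 5.505964, f' = 17.775349 → y_2 = 1.644067 - (5.505964)/(17.775349) = 1.334314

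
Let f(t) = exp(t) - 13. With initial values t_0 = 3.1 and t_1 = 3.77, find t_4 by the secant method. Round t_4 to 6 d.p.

f(t_0) = 9.197951, f(t_1) = 30.380065
t_2 = 3.770000 - (30.380065)·(3.770000 - 3.100000)/(30.380065 - (9.197951)) = 2.809065; f(t_2) = 3.594388
t_3 = 2.809065 - (3.594388)·(2.809065 - 3.770000)/(3.594388 - (30.380065)) = 2.680116; f(t_3) = 1.586785
t_4 = 2.680116 - (1.586785)·(2.680116 - 2.809065)/(1.586785 - (3.594388)) = 2.578197; f(t_4) = 0.173360

2.578197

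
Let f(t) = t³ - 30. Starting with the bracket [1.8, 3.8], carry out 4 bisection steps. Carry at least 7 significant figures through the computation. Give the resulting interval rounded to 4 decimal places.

[3.0500, 3.1750]

f(1.800000) = -24.168000, f(3.800000) = 24.872000 (opposite signs)
step 1: m = 2.800000, f(m) = -8.048000 < 0 → root in [2.800000, 3.800000]
step 2: m = 3.300000, f(m) = 5.937000 > 0 → root in [2.800000, 3.300000]
step 3: m = 3.050000, f(m) = -1.627375 < 0 → root in [3.050000, 3.300000]
step 4: m = 3.175000, f(m) = 2.005984 > 0 → root in [3.050000, 3.175000]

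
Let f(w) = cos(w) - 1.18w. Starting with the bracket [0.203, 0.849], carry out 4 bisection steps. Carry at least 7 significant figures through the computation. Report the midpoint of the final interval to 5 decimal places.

0.66731

f(0.203000) = 0.739926, f(0.849000) = -0.341086 (opposite signs)
step 1: m = 0.526000, f(m) = 0.244142 > 0 → root in [0.526000, 0.849000]
step 2: m = 0.687500, f(m) = -0.038415 < 0 → root in [0.526000, 0.687500]
step 3: m = 0.606750, f(m) = 0.105541 > 0 → root in [0.606750, 0.687500]
step 4: m = 0.647125, f(m) = 0.034213 > 0 → root in [0.647125, 0.687500]
Midpoint of [0.647125, 0.687500] = 0.667312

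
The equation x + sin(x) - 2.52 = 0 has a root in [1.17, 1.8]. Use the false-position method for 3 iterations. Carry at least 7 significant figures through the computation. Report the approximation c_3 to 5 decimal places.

1.52214

f(1.170000) = -0.429249, f(1.800000) = 0.253848
step 1: c = 1.565884, f(c) = 0.045872 > 0 → new bracket [1.170000, 1.565884]
step 2: c = 1.527662, f(c) = 0.006732 > 0 → new bracket [1.170000, 1.527662]
step 3: c = 1.522139, f(c) = 0.000956 > 0 → new bracket [1.170000, 1.522139]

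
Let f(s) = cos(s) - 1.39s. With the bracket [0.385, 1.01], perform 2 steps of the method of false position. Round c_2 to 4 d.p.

0.5943

f(0.385000) = 0.391648, f(1.010000) = -0.872039
step 1: c = 0.578703, f(c) = 0.032775 > 0 → new bracket [0.578703, 1.010000]
step 2: c = 0.594326, f(c) = 0.002413 > 0 → new bracket [0.594326, 1.010000]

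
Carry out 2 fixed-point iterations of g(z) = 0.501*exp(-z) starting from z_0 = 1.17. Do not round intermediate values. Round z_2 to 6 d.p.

z_1 = g(1.170000) = 0.155494
z_2 = g(0.155494) = 0.428852

0.428852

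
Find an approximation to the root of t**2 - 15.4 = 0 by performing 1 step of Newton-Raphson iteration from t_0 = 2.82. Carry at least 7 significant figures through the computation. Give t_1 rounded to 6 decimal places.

Newton update: t ← t − f(t)/f'(t).
f'(t) = 2t
t_0 = 2.820000: f = -7.447600, f' = 5.640000 → t_1 = 2.820000 - (-7.447600)/(5.640000) = 4.140496

4.140496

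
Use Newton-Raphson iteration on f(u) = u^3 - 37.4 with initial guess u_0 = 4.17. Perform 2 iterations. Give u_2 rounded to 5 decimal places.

f'(u) = 3u^2
u_0 = 4.170000: f = 35.111713, f' = 52.166700 → u_1 = 4.170000 - (35.111713)/(52.166700) = 3.496932
u_1 = 3.496932: f = 5.362366, f' = 36.685610 → u_2 = 3.496932 - (5.362366)/(36.685610) = 3.350762

3.35076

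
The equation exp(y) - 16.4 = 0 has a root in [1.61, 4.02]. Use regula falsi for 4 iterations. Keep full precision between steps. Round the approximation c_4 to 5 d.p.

2.71247

f(1.610000) = -11.397189, f(4.020000) = 39.301106
step 1: c = 2.151778, f(c) = -7.799863 < 0 → new bracket [2.151778, 4.020000]
step 2: c = 2.461153, f(c) = -4.681681 < 0 → new bracket [2.461153, 4.020000]
step 3: c = 2.627082, f(c) = -2.566649 < 0 → new bracket [2.627082, 4.020000]
step 4: c = 2.712473, f(c) = -1.333504 < 0 → new bracket [2.712473, 4.020000]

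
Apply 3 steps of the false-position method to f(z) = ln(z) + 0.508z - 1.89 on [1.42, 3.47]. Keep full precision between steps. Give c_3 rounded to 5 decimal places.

f(1.420000) = -0.817983, f(3.470000) = 1.116915
step 1: c = 2.286643, f(c) = 0.098699 > 0 → new bracket [1.420000, 2.286643]
step 2: c = 2.193331, f(c) = 0.009634 > 0 → new bracket [1.420000, 2.193331]
step 3: c = 2.184329, f(c) = 0.000948 > 0 → new bracket [1.420000, 2.184329]

2.18433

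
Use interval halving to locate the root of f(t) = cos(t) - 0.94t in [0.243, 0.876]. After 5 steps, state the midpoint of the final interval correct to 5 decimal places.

0.76720

f(0.243000) = 0.742200, f(0.876000) = -0.183211 (opposite signs)
step 1: m = 0.559500, f(m) = 0.321591 > 0 → root in [0.559500, 0.876000]
step 2: m = 0.717750, f(m) = 0.078602 > 0 → root in [0.717750, 0.876000]
step 3: m = 0.796875, f(m) = -0.050117 < 0 → root in [0.717750, 0.796875]
step 4: m = 0.757313, f(m) = 0.014811 > 0 → root in [0.757313, 0.796875]
step 5: m = 0.777094, f(m) = -0.017514 < 0 → root in [0.757313, 0.777094]
Midpoint of [0.757313, 0.777094] = 0.767203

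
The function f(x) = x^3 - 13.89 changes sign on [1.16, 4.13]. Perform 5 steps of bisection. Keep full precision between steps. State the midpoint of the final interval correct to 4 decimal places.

2.4130

f(1.160000) = -12.329104, f(4.130000) = 56.554997 (opposite signs)
step 1: m = 2.645000, f(m) = 4.614486 > 0 → root in [1.160000, 2.645000]
step 2: m = 1.902500, f(m) = -7.003889 < 0 → root in [1.902500, 2.645000]
step 3: m = 2.273750, f(m) = -2.134851 < 0 → root in [2.273750, 2.645000]
step 4: m = 2.459375, f(m) = 0.985592 > 0 → root in [2.273750, 2.459375]
step 5: m = 2.366562, f(m) = -0.635787 < 0 → root in [2.366562, 2.459375]
Midpoint of [2.366562, 2.459375] = 2.412969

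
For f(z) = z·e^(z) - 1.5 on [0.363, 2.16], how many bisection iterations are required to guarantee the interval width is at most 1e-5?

Initial width b − a = 2.16 − 0.363 = 1.797000.
After n steps the width is (b−a)/2^n; need (b−a)/2^n ≤ 1e-5.
So n ≥ log₂(1.797000/1e-5) = log₂(179700.0000) ≈ 17.4552.
Hence n = 18.

18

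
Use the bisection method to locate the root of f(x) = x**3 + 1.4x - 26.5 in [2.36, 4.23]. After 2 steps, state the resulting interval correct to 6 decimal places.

[2.360000, 2.827500]

f(2.360000) = -10.051744, f(4.230000) = 55.108967 (opposite signs)
step 1: m = 3.295000, f(m) = 13.886897 > 0 → root in [2.360000, 3.295000]
step 2: m = 2.827500, f(m) = 0.063673 > 0 → root in [2.360000, 2.827500]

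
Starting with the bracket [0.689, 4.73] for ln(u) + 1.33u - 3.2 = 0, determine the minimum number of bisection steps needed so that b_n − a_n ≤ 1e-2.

Initial width b − a = 4.73 − 0.689 = 4.041000.
After n steps the width is (b−a)/2^n; need (b−a)/2^n ≤ 1e-2.
So n ≥ log₂(4.041000/1e-2) = log₂(404.1000) ≈ 8.6586.
Hence n = 9.

9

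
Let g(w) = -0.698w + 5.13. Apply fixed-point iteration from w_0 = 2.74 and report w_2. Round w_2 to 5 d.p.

w_1 = g(2.740000) = 3.217480
w_2 = g(3.217480) = 2.884199

2.88420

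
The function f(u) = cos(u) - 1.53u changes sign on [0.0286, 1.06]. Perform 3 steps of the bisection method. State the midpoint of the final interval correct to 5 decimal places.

f(0.028600) = 0.955833, f(1.060000) = -1.132928 (opposite signs)
step 1: m = 0.544300, f(m) = 0.022711 > 0 → root in [0.544300, 1.060000]
step 2: m = 0.802150, f(m) = -0.532127 < 0 → root in [0.544300, 0.802150]
step 3: m = 0.673225, f(m) = -0.248219 < 0 → root in [0.544300, 0.673225]
Midpoint of [0.544300, 0.673225] = 0.608762

0.60876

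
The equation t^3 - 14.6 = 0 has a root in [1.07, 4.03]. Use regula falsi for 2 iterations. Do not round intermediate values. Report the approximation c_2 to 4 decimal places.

2.0652

f(1.070000) = -13.374957, f(4.030000) = 50.850827
step 1: c = 1.686417, f(c) = -9.803825 < 0 → new bracket [1.686417, 4.030000]
step 2: c = 2.065219, f(c) = -5.791578 < 0 → new bracket [2.065219, 4.030000]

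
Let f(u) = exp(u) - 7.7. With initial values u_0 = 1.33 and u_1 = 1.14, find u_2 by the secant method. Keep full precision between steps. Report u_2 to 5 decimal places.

2.46806

Secant update: u_(k+1) = u_k − f(u_k)·(u_k − u_(k-1))/(f(u_k) − f(u_(k-1))).
f(u_0) = -3.918957, f(u_1) = -4.573232
u_2 = 1.140000 - (-4.573232)·(1.140000 - 1.330000)/(-4.573232 - (-3.918957)) = 2.468056; f(u_2) = 4.099489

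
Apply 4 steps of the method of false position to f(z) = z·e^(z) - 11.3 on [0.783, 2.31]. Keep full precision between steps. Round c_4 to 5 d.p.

1.81416

f(0.783000) = -9.586775, f(2.310000) = 11.971921
step 1: c = 1.462030, f(c) = -4.991763 < 0 → new bracket [1.462030, 2.310000]
step 2: c = 1.711555, f(c) = -1.822148 < 0 → new bracket [1.711555, 2.310000]
step 3: c = 1.790608, f(c) = -0.568721 < 0 → new bracket [1.790608, 2.310000]
step 4: c = 1.814162, f(c) = -0.168421 < 0 → new bracket [1.814162, 2.310000]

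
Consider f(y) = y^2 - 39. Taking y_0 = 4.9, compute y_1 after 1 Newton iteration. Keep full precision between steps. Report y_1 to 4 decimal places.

6.4296

f'(y) = 2y
y_0 = 4.900000: f = -14.990000, f' = 9.800000 → y_1 = 4.900000 - (-14.990000)/(9.800000) = 6.429592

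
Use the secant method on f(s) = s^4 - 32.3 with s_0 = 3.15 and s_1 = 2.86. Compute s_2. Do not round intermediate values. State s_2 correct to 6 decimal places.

2.541913

Secant update: s_(k+1) = s_k − f(s_k)·(s_k − s_(k-1))/(f(s_k) − f(s_(k-1))).
f(s_0) = 66.156006, f(s_1) = 34.605856
s_2 = 2.860000 - (34.605856)·(2.860000 - 3.150000)/(34.605856 - (66.156006)) = 2.541913; f(s_2) = 9.448666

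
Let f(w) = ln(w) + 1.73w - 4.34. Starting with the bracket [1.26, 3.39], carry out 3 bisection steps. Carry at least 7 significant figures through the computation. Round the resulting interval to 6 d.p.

f(1.260000) = -1.929088, f(3.390000) = 2.745530 (opposite signs)
step 1: m = 2.325000, f(m) = 0.525970 > 0 → root in [1.260000, 2.325000]
step 2: m = 1.792500, f(m) = -0.655364 < 0 → root in [1.792500, 2.325000]
step 3: m = 2.058750, f(m) = -0.056263 < 0 → root in [2.058750, 2.325000]

[2.058750, 2.325000]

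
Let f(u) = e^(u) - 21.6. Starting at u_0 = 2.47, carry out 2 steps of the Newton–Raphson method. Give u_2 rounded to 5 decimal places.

f'(u) = e^(u)
u_0 = 2.470000: f = -9.777553, f' = 11.822447 → u_1 = 2.470000 - (-9.777553)/(11.822447) = 3.297033
u_1 = 3.297033: f = 5.432314, f' = 27.032314 → u_2 = 3.297033 - (5.432314)/(27.032314) = 3.096077

3.09608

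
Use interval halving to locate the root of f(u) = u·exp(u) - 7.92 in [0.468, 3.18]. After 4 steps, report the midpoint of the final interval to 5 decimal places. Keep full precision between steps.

f(0.468000) = -7.172699, f(3.180000) = 68.548676 (opposite signs)
step 1: m = 1.824000, f(m) = 3.382590 > 0 → root in [0.468000, 1.824000]
step 2: m = 1.146000, f(m) = -4.315159 < 0 → root in [1.146000, 1.824000]
step 3: m = 1.485000, f(m) = -1.363776 < 0 → root in [1.485000, 1.824000]
step 4: m = 1.654500, f(m) = 0.733803 > 0 → root in [1.485000, 1.654500]
Midpoint of [1.485000, 1.654500] = 1.569750

1.56975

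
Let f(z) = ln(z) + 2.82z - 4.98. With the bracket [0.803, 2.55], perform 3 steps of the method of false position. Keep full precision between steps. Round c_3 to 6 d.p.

False-position update: c = (a·f(b) − b·f(a))/(f(b) − f(a)); replace the endpoint whose sign matches f(c).
f(0.803000) = -2.934941, f(2.550000) = 3.147093
step 1: c = 1.646031, f(c) = 0.160173 > 0 → new bracket [0.803000, 1.646031]
step 2: c = 1.602404, f(c) = 0.010283 > 0 → new bracket [0.803000, 1.602404]
step 3: c = 1.599613, f(c) = 0.000669 > 0 → new bracket [0.803000, 1.599613]

1.599613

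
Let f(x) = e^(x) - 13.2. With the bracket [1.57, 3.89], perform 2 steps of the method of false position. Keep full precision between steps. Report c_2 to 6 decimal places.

2.271069

f(1.570000) = -8.393352, f(3.890000) = 35.710887
step 1: c = 2.011513, f(c) = -5.725385 < 0 → new bracket [2.011513, 3.890000]
step 2: c = 2.271069, f(c) = -3.510243 < 0 → new bracket [2.271069, 3.890000]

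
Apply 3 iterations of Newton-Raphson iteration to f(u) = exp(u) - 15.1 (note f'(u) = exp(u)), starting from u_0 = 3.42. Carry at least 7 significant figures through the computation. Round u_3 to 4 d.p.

Newton update: u ← u − f(u)/f'(u).
u_0 = 3.420000: f = 15.469415, f' = 30.569415 → u_1 = 3.420000 - (15.469415)/(30.569415) = 2.913958
u_1 = 2.913958: f = 3.329594, f' = 18.429594 → u_2 = 2.913958 - (3.329594)/(18.429594) = 2.733292
u_2 = 2.733292: f = 0.283448, f' = 15.383448 → u_3 = 2.733292 - (0.283448)/(15.383448) = 2.714867

2.7149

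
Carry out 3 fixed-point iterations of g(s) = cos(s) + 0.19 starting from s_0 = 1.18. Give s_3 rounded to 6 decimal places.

0.703617

s_1 = g(1.180000) = 0.570925
s_2 = g(0.570925) = 1.031402
s_3 = g(1.031402) = 0.703617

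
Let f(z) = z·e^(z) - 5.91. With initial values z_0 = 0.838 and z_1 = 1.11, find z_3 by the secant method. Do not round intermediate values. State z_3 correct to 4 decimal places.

1.3848

f(z_0) = -3.972763, f(z_1) = -2.541862
z_2 = 1.110000 - (-2.541862)·(1.110000 - 0.838000)/(-2.541862 - (-3.972763)) = 1.593183; f(z_2) = 1.927473
z_3 = 1.593183 - (1.927473)·(1.593183 - 1.110000)/(1.927473 - (-2.541862)) = 1.384802; f(z_3) = -0.379049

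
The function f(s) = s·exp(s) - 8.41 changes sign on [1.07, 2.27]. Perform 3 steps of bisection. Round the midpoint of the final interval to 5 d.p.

1.59500

f(1.070000) = -5.290544, f(2.270000) = 13.562240 (opposite signs)
step 1: m = 1.670000, f(m) = 0.461320 > 0 → root in [1.070000, 1.670000]
step 2: m = 1.370000, f(m) = -3.018570 < 0 → root in [1.370000, 1.670000]
step 3: m = 1.520000, f(m) = -1.460218 < 0 → root in [1.520000, 1.670000]
Midpoint of [1.520000, 1.670000] = 1.595000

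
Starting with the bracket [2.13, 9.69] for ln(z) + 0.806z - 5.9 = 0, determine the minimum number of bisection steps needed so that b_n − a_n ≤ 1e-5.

Initial width b − a = 9.69 − 2.13 = 7.560000.
After n steps the width is (b−a)/2^n; need (b−a)/2^n ≤ 1e-5.
So n ≥ log₂(7.560000/1e-5) = log₂(756000.0000) ≈ 19.5280.
Hence n = 20.

20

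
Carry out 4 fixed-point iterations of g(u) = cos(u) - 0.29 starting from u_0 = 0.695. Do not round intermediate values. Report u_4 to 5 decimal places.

u_1 = g(0.695000) = 0.478054
u_2 = g(0.478054) = 0.597892
u_3 = g(0.597892) = 0.536524
u_4 = g(0.536524) = 0.569491

0.56949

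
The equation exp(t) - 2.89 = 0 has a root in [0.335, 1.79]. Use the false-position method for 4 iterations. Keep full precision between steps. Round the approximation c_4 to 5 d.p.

1.05252

f(0.335000) = -1.492060, f(1.790000) = 3.099452
step 1: c = 0.807817, f(c) = -0.646993 < 0 → new bracket [0.807817, 1.790000]
step 2: c = 0.977436, f(c) = -0.232368 < 0 → new bracket [0.977436, 1.790000]
step 3: c = 1.034105, f(c) = -0.077411 < 0 → new bracket [1.034105, 1.790000]
step 4: c = 1.052524, f(c) = -0.025126 < 0 → new bracket [1.052524, 1.790000]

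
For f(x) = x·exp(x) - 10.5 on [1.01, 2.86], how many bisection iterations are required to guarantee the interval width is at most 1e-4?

Initial width b − a = 2.86 − 1.01 = 1.850000.
After n steps the width is (b−a)/2^n; need (b−a)/2^n ≤ 1e-4.
So n ≥ log₂(1.850000/1e-4) = log₂(18500.0000) ≈ 14.1752.
Hence n = 15.

15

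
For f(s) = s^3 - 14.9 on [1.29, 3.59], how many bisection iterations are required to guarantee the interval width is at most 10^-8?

Initial width b − a = 3.59 − 1.29 = 2.300000.
After n steps the width is (b−a)/2^n; need (b−a)/2^n ≤ 10^-8.
So n ≥ log₂(2.300000/10^-8) = log₂(230000000.0000) ≈ 27.7771.
Hence n = 28.

28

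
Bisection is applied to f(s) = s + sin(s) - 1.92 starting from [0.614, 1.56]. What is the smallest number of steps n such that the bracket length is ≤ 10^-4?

14

Initial width b − a = 1.56 − 0.614 = 0.946000.
After n steps the width is (b−a)/2^n; need (b−a)/2^n ≤ 10^-4.
So n ≥ log₂(0.946000/10^-4) = log₂(9460.0000) ≈ 13.2076.
Hence n = 14.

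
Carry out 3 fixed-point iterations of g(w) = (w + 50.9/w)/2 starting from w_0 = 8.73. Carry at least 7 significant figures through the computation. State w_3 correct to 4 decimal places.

7.1344

w_1 = g(8.730000) = 7.280235
w_2 = g(7.280235) = 7.135884
w_3 = g(7.135884) = 7.134424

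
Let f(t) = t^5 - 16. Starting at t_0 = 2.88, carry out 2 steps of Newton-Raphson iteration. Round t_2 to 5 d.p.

1.98524

Newton update: t ← t − f(t)/f'(t).
f'(t) = 5t^4
t_0 = 2.880000: f = 182.135566, f' = 343.985357 → t_1 = 2.880000 - (182.135566)/(343.985357) = 2.350514
t_1 = 2.350514: f = 55.748669, f' = 152.623386 → t_2 = 2.350514 - (55.748669)/(152.623386) = 1.985244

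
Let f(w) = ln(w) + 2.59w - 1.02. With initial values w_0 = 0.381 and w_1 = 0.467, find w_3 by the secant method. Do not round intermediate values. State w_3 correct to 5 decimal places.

0.59399

Secant update: w_(k+1) = w_k − f(w_k)·(w_k − w_(k-1))/(f(w_k) − f(w_(k-1))).
f(w_0) = -0.998166, f(w_1) = -0.571896
w_2 = 0.467000 - (-0.571896)·(0.467000 - 0.381000)/(-0.571896 - (-0.998166)) = 0.582380; f(w_2) = -0.052268
w_3 = 0.582380 - (-0.052268)·(0.582380 - 0.467000)/(-0.052268 - (-0.571896)) = 0.593986; f(w_3) = -0.002477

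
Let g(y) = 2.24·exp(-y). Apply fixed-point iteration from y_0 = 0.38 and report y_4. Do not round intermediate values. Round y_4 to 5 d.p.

0.56334

y_1 = g(0.380000) = 1.531850
y_2 = g(1.531850) = 0.484144
y_3 = g(0.484144) = 1.380343
y_4 = g(1.380343) = 0.563343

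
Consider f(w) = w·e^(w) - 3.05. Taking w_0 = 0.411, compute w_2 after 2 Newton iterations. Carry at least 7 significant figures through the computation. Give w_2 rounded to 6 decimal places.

1.197415

f'(w) = (w + 1)·e^(w)
w_0 = 0.411000: f = -2.430078, f' = 2.128247 → w_1 = 0.411000 - (-2.430078)/(2.128247) = 1.552822
w_1 = 1.552822: f = 4.286744, f' = 12.061526 → w_2 = 1.552822 - (4.286744)/(12.061526) = 1.197415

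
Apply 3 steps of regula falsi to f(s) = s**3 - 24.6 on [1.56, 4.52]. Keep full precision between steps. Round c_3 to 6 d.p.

2.790321

f(1.560000) = -20.803584, f(4.520000) = 67.745408
step 1: c = 2.255419, f(c) = -13.126883 < 0 → new bracket [2.255419, 4.520000]
step 2: c = 2.622997, f(c) = -6.553488 < 0 → new bracket [2.622997, 4.520000]
step 3: c = 2.790321, f(c) = -2.874869 < 0 → new bracket [2.790321, 4.520000]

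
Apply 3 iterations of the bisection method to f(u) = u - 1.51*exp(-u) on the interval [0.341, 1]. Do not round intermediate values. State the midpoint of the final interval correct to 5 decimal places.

0.71169

f(0.341000) = -0.732699, f(1.000000) = 0.444502 (opposite signs)
step 1: m = 0.670500, f(m) = -0.101794 < 0 → root in [0.670500, 1.000000]
step 2: m = 0.835250, f(m) = 0.180263 > 0 → root in [0.670500, 0.835250]
step 3: m = 0.752875, f(m) = 0.041649 > 0 → root in [0.670500, 0.752875]
Midpoint of [0.670500, 0.752875] = 0.711688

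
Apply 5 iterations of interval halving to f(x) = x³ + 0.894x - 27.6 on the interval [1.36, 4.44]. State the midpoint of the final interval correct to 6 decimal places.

2.948125

f(1.360000) = -23.868704, f(4.440000) = 63.897744 (opposite signs)
step 1: m = 2.900000, f(m) = -0.618400 < 0 → root in [2.900000, 4.440000]
step 2: m = 3.670000, f(m) = 25.111843 > 0 → root in [2.900000, 3.670000]
step 3: m = 3.285000, f(m) = 10.785964 > 0 → root in [2.900000, 3.285000]
step 4: m = 3.092500, f(m) = 4.739993 > 0 → root in [2.900000, 3.092500]
step 5: m = 2.996250, f(m) = 1.977524 > 0 → root in [2.900000, 2.996250]
Midpoint of [2.900000, 2.996250] = 2.948125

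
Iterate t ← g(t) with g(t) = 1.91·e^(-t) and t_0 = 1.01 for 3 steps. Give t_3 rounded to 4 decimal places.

0.7368

t_1 = g(1.010000) = 0.695658
t_2 = g(0.695658) = 0.952605
t_3 = g(0.952605) = 0.736754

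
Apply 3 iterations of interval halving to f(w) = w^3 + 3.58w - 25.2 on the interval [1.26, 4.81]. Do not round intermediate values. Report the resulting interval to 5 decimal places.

f(1.260000) = -18.688824, f(4.810000) = 103.304441 (opposite signs)
step 1: m = 3.035000, f(m) = 13.621368 > 0 → root in [1.260000, 3.035000]
step 2: m = 2.147500, f(m) = -7.608203 < 0 → root in [2.147500, 3.035000]
step 3: m = 2.591250, f(m) = 1.475822 > 0 → root in [2.147500, 2.591250]

[2.14750, 2.59125]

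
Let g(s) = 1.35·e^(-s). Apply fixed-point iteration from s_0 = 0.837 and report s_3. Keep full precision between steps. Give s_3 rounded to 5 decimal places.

s_1 = g(0.837000) = 0.584560
s_2 = g(0.584560) = 0.752424
s_3 = g(0.752424) = 0.636151

0.63615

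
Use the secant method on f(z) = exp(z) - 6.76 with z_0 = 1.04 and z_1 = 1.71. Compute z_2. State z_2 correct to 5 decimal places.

f(z_0) = -3.930783, f(z_1) = -1.231039
z_2 = 1.710000 - (-1.231039)·(1.710000 - 1.040000)/(-1.231039 - (-3.930783)) = 2.015509; f(z_2) = 0.744545

2.01551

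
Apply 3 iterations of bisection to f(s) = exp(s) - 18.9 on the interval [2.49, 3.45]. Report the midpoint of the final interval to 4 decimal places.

2.9100

f(2.490000) = -6.838724, f(3.450000) = 12.600392 (opposite signs)
step 1: m = 2.970000, f(m) = 0.591920 > 0 → root in [2.490000, 2.970000]
step 2: m = 2.730000, f(m) = -3.567113 < 0 → root in [2.730000, 2.970000]
step 3: m = 2.850000, f(m) = -1.612218 < 0 → root in [2.850000, 2.970000]
Midpoint of [2.850000, 2.970000] = 2.910000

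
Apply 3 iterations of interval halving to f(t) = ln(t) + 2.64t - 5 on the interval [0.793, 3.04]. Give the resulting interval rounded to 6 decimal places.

f(0.793000) = -3.138412, f(3.040000) = 4.137458 (opposite signs)
step 1: m = 1.916500, f(m) = 0.710061 > 0 → root in [0.793000, 1.916500]
step 2: m = 1.354750, f(m) = -1.119843 < 0 → root in [1.354750, 1.916500]
step 3: m = 1.635625, f(m) = -0.189925 < 0 → root in [1.635625, 1.916500]

[1.635625, 1.916500]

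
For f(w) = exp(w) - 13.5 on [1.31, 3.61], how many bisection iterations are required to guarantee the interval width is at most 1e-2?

8

Initial width b − a = 3.61 − 1.31 = 2.300000.
After n steps the width is (b−a)/2^n; need (b−a)/2^n ≤ 1e-2.
So n ≥ log₂(2.300000/1e-2) = log₂(230.0000) ≈ 7.8455.
Hence n = 8.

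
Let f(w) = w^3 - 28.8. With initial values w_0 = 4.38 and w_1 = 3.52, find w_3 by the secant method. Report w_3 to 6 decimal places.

3.083538

f(w_0) = 55.227672, f(w_1) = 14.814208
w_2 = 3.520000 - (14.814208)·(3.520000 - 4.380000)/(14.814208 - (55.227672)) = 3.204753; f(w_2) = 4.114232
w_3 = 3.204753 - (4.114232)·(3.204753 - 3.520000)/(4.114232 - (14.814208)) = 3.083538; f(w_3) = 0.518916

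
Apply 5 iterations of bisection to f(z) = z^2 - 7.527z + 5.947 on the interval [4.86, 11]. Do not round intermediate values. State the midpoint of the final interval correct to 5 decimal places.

6.68281

f(4.860000) = -7.014620, f(11.000000) = 44.150000 (opposite signs)
step 1: m = 7.930000, f(m) = 9.142790 > 0 → root in [4.860000, 7.930000]
step 2: m = 6.395000, f(m) = -1.292140 < 0 → root in [6.395000, 7.930000]
step 3: m = 7.162500, f(m) = 3.336269 > 0 → root in [6.395000, 7.162500]
step 4: m = 6.778750, f(m) = 0.874800 > 0 → root in [6.395000, 6.778750]
step 5: m = 6.586875, f(m) = -0.245486 < 0 → root in [6.586875, 6.778750]
Midpoint of [6.586875, 6.778750] = 6.682812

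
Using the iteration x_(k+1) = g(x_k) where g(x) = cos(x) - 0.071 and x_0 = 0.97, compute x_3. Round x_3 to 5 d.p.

0.61900

x_1 = g(0.970000) = 0.494300
x_2 = g(0.494300) = 0.809301
x_3 = g(0.809301) = 0.619004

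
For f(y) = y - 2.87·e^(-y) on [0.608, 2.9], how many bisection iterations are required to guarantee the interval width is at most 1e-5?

18

Initial width b − a = 2.9 − 0.608 = 2.292000.
After n steps the width is (b−a)/2^n; need (b−a)/2^n ≤ 1e-5.
So n ≥ log₂(2.292000/1e-5) = log₂(229200.0000) ≈ 17.8062.
Hence n = 18.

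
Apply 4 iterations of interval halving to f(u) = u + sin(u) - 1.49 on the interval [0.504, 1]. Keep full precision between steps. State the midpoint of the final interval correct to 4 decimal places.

f(0.504000) = -0.503068, f(1.000000) = 0.351471 (opposite signs)
step 1: m = 0.752000, f(m) = -0.054899 < 0 → root in [0.752000, 1.000000]
step 2: m = 0.876000, f(m) = 0.154184 > 0 → root in [0.752000, 0.876000]
step 3: m = 0.814000, f(m) = 0.051039 > 0 → root in [0.752000, 0.814000]
step 4: m = 0.783000, f(m) = -0.001591 < 0 → root in [0.783000, 0.814000]
Midpoint of [0.783000, 0.814000] = 0.798500

0.7985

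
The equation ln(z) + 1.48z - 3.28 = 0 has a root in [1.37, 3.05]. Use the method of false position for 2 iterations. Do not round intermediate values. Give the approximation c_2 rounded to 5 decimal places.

1.81522

False-position update: c = (a·f(b) − b·f(a))/(f(b) − f(a)); replace the endpoint whose sign matches f(c).
f(1.370000) = -0.937589, f(3.050000) = 2.349142
step 1: c = 1.849245, f(c) = 0.071660 > 0 → new bracket [1.370000, 1.849245]
step 2: c = 1.815217, f(c) = 0.002726 > 0 → new bracket [1.370000, 1.815217]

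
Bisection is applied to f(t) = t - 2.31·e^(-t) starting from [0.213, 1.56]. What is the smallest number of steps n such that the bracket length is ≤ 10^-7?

Initial width b − a = 1.56 − 0.213 = 1.347000.
After n steps the width is (b−a)/2^n; need (b−a)/2^n ≤ 10^-7.
So n ≥ log₂(1.347000/10^-7) = log₂(13470000.0000) ≈ 23.6832.
Hence n = 24.

24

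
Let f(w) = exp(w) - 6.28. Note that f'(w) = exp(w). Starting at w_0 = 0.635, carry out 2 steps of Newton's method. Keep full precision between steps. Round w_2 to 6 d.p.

2.287445

Newton update: w ← w − f(w)/f'(w).
w_0 = 0.635000: f = -4.392978, f' = 1.887022 → w_1 = 0.635000 - (-4.392978)/(1.887022) = 2.962995
w_1 = 2.962995: f = 13.075853, f' = 19.355853 → w_2 = 2.962995 - (13.075853)/(19.355853) = 2.287445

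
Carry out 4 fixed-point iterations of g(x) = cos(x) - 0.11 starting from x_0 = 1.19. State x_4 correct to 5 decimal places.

0.74487

x_1 = g(1.190000) = 0.261660
x_2 = g(0.261660) = 0.855962
x_3 = g(0.855962) = 0.545492
x_4 = g(0.545492) = 0.744872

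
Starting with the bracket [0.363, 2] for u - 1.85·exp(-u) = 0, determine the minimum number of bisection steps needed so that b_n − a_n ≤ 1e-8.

Initial width b − a = 2 − 0.363 = 1.637000.
After n steps the width is (b−a)/2^n; need (b−a)/2^n ≤ 1e-8.
So n ≥ log₂(1.637000/1e-8) = log₂(163700000.0000) ≈ 27.2865.
Hence n = 28.

28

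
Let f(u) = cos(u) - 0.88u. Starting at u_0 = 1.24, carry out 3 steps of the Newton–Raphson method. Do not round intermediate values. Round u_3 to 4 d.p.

f'(u) = -sin(u) - 0.88
u_0 = 1.240000: f = -0.766404, f' = -1.825784 → u_1 = 1.240000 - (-0.766404)/(-1.825784) = 0.820233
u_1 = 0.820233: f = -0.039754, f' = -1.611305 → u_2 = 0.820233 - (-0.039754)/(-1.611305) = 0.795561
u_2 = 0.795561: f = -0.000209, f' = -1.594256 → u_3 = 0.795561 - (-0.000209)/(-1.594256) = 0.795430

0.7954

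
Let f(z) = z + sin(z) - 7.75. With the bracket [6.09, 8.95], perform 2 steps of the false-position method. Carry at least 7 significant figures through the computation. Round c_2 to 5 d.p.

7.13729

False-position update: c = (a·f(b) − b·f(a))/(f(b) − f(a)); replace the endpoint whose sign matches f(c).
f(6.090000) = -1.851986, f(8.950000) = 1.657141
step 1: c = 7.599401, f(c) = 0.817170 > 0 → new bracket [6.090000, 7.599401]
step 2: c = 7.137293, f(c) = 0.141279 > 0 → new bracket [6.090000, 7.137293]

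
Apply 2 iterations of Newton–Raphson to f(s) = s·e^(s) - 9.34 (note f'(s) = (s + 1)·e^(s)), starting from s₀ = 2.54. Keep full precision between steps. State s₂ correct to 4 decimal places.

1.7651

s_0 = 2.540000: f = 22.866364, f' = 44.886035 → s_1 = 2.540000 - (22.866364)/(44.886035) = 2.030568
s_1 = 2.030568: f = 6.129714, f' = 23.088129 → s_2 = 2.030568 - (6.129714)/(23.088129) = 1.765076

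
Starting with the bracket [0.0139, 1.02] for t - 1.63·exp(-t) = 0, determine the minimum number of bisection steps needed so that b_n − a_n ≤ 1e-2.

Initial width b − a = 1.02 − 0.0139 = 1.006100.
After n steps the width is (b−a)/2^n; need (b−a)/2^n ≤ 1e-2.
So n ≥ log₂(1.006100/1e-2) = log₂(100.6100) ≈ 6.6526.
Hence n = 7.

7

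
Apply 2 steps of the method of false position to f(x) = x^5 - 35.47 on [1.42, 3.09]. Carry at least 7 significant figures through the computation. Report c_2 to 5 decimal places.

False-position update: c = (a·f(b) − b·f(a))/(f(b) − f(a)); replace the endpoint whose sign matches f(c).
f(1.420000) = -29.696466, f(3.090000) = 246.233600
step 1: c = 1.599731, f(c) = -24.993062 < 0 → new bracket [1.599731, 3.090000]
step 2: c = 1.737056, f(c) = -19.654986 < 0 → new bracket [1.737056, 3.090000]

1.73706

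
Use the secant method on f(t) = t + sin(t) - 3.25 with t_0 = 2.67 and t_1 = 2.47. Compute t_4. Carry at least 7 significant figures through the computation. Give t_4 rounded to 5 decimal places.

3.59620

f(t_0) = -0.125694, f(t_1) = -0.157766
t_2 = 2.470000 - (-0.157766)·(2.470000 - 2.670000)/(-0.157766 - (-0.125694)) = 3.453823; f(t_2) = -0.103359
t_3 = 3.453823 - (-0.103359)·(3.453823 - 2.470000)/(-0.103359 - (-0.157766)) = 5.322808; f(t_3) = 1.253400
t_4 = 5.322808 - (1.253400)·(5.322808 - 3.453823)/(1.253400 - (-0.103359)) = 3.596204; f(t_4) = -0.092909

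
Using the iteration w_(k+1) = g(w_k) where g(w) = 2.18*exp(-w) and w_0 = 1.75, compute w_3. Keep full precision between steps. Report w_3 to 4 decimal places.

0.4901

w_1 = g(1.750000) = 0.378827
w_2 = g(0.378827) = 1.492567
w_3 = g(1.492567) = 0.490053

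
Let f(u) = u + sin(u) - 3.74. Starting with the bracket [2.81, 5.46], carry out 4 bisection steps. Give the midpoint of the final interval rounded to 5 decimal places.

4.71469

f(2.810000) = -0.604451, f(5.460000) = 0.986685 (opposite signs)
step 1: m = 4.135000, f(m) = -0.442891 < 0 → root in [4.135000, 5.460000]
step 2: m = 4.797500, f(m) = 0.061120 > 0 → root in [4.135000, 4.797500]
step 3: m = 4.466250, f(m) = -0.243610 < 0 → root in [4.466250, 4.797500]
step 4: m = 4.631875, f(m) = -0.104886 < 0 → root in [4.631875, 4.797500]
Midpoint of [4.631875, 4.797500] = 4.714687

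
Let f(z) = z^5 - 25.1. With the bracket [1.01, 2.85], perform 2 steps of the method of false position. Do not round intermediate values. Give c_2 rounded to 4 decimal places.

f(1.010000) = -24.048990, f(2.850000) = 162.928768
step 1: c = 1.246660, f(c) = -22.088797 < 0 → new bracket [1.246660, 2.850000]
step 2: c = 1.438079, f(c) = -18.949458 < 0 → new bracket [1.438079, 2.850000]

1.4381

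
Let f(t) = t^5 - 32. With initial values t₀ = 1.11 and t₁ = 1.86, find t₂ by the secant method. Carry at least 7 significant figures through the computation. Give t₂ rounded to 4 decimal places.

2.2149

f(t_0) = -30.314942, f(t_1) = -9.737972
t_2 = 1.860000 - (-9.737972)·(1.860000 - 1.110000)/(-9.737972 - (-30.314942)) = 2.214935; f(t_2) = 21.309495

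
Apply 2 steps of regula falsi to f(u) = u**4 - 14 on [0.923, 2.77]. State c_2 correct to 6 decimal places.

1.619718

f(0.923000) = -13.274217, f(2.770000) = 44.873394
step 1: c = 1.344642, f(c) = -10.730911 < 0 → new bracket [1.344642, 2.770000]
step 2: c = 1.619718, f(c) = -7.117324 < 0 → new bracket [1.619718, 2.770000]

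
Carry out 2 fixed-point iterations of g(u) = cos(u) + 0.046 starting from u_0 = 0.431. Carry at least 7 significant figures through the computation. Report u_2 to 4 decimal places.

u_1 = g(0.431000) = 0.954548
u_2 = g(0.954548) = 0.623977

0.6240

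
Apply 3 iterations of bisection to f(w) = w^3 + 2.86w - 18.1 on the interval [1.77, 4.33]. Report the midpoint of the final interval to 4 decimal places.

2.2500

f(1.770000) = -7.492567, f(4.330000) = 75.466537 (opposite signs)
step 1: m = 3.050000, f(m) = 18.995625 > 0 → root in [1.770000, 3.050000]
step 2: m = 2.410000, f(m) = 2.790121 > 0 → root in [1.770000, 2.410000]
step 3: m = 2.090000, f(m) = -2.993271 < 0 → root in [2.090000, 2.410000]
Midpoint of [2.090000, 2.410000] = 2.250000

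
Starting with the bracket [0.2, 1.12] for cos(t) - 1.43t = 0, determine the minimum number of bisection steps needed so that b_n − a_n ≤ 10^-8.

Initial width b − a = 1.12 − 0.2 = 0.920000.
After n steps the width is (b−a)/2^n; need (b−a)/2^n ≤ 10^-8.
So n ≥ log₂(0.920000/10^-8) = log₂(92000000.0000) ≈ 26.4551.
Hence n = 27.

27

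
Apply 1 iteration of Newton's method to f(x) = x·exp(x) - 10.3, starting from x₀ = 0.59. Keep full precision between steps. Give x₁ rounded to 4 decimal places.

3.8099

f'(x) = (x + 1)·exp(x)
x_0 = 0.590000: f = -9.235647, f' = 2.868342 → x_1 = 0.590000 - (-9.235647)/(2.868342) = 3.809856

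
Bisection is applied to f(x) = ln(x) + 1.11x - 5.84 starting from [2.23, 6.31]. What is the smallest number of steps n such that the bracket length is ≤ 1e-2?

9

Initial width b − a = 6.31 − 2.23 = 4.080000.
After n steps the width is (b−a)/2^n; need (b−a)/2^n ≤ 1e-2.
So n ≥ log₂(4.080000/1e-2) = log₂(408.0000) ≈ 8.6724.
Hence n = 9.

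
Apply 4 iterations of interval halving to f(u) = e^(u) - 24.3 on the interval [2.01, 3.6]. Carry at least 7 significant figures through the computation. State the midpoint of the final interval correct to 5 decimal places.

3.15281

f(2.010000) = -16.836683, f(3.600000) = 12.298234 (opposite signs)
step 1: m = 2.805000, f(m) = -7.772924 < 0 → root in [2.805000, 3.600000]
step 2: m = 3.202500, f(m) = 0.293938 > 0 → root in [2.805000, 3.202500]
step 3: m = 3.003750, f(m) = -4.139001 < 0 → root in [3.003750, 3.202500]
step 4: m = 3.103125, f(m) = -2.032572 < 0 → root in [3.103125, 3.202500]
Midpoint of [3.103125, 3.202500] = 3.152812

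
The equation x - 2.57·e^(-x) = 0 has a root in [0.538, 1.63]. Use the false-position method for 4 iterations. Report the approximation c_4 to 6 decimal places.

f(0.538000) = -0.962661, f(1.630000) = 1.126461
step 1: c = 1.041190, f(c) = 0.133892 > 0 → new bracket [0.538000, 1.041190]
step 2: c = 0.979749, f(c) = 0.014958 > 0 → new bracket [0.538000, 0.979749]
step 3: c = 0.972990, f(c) = 0.001656 > 0 → new bracket [0.538000, 0.972990]
step 4: c = 0.972243, f(c) = 0.000183 > 0 → new bracket [0.538000, 0.972243]

0.972243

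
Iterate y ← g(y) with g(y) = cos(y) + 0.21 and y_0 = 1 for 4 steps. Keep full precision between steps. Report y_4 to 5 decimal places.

y_1 = g(1.000000) = 0.750302
y_2 = g(0.750302) = 0.941483
y_3 = g(0.941483) = 0.798590
y_4 = g(0.798590) = 0.907718

0.90772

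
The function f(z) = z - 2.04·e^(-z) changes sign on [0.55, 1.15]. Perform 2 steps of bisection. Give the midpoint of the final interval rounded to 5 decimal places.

0.92500

f(0.550000) = -0.626978, f(1.150000) = 0.504061 (opposite signs)
step 1: m = 0.850000, f(m) = -0.021926 < 0 → root in [0.850000, 1.150000]
step 2: m = 1.000000, f(m) = 0.249526 > 0 → root in [0.850000, 1.000000]
Midpoint of [0.850000, 1.000000] = 0.925000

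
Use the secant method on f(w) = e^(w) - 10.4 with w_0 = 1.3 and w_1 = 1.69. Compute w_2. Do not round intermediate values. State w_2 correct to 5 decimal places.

Secant update: w_(k+1) = w_k − f(w_k)·(w_k − w_(k-1))/(f(w_k) − f(w_(k-1))).
f(w_0) = -6.730703, f(w_1) = -4.980519
w_2 = 1.690000 - (-4.980519)·(1.690000 - 1.300000)/(-4.980519 - (-6.730703)) = 2.799828; f(w_2) = 6.041812

2.79983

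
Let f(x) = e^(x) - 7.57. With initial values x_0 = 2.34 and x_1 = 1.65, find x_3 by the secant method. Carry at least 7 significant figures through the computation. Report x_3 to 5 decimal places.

2.03606

f(x_0) = 2.811237, f(x_1) = -2.363020
x_2 = 1.650000 - (-2.363020)·(1.650000 - 2.340000)/(-2.363020 - (2.811237)) = 1.965115; f(x_2) = -0.434270
x_3 = 1.965115 - (-0.434270)·(1.965115 - 1.650000)/(-0.434270 - (-2.363020)) = 2.036065; f(x_3) = 0.090403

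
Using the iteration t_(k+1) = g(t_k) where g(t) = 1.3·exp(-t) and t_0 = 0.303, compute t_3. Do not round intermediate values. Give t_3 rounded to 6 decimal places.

t_1 = g(0.303000) = 0.960179
t_2 = g(0.960179) = 0.497672
t_3 = g(0.497672) = 0.790328

0.790328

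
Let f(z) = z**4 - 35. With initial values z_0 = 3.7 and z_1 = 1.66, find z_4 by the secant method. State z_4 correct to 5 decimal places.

2.32766

Secant update: z_(k+1) = z_k − f(z_k)·(z_k − z_(k-1))/(f(z_k) − f(z_(k-1))).
f(z_0) = 152.416100, f(z_1) = -27.406669
z_2 = 1.660000 - (-27.406669)·(1.660000 - 3.700000)/(-27.406669 - (152.416100)) = 1.970915; f(z_2) = -19.910612
z_3 = 1.970915 - (-19.910612)·(1.970915 - 1.660000)/(-19.910612 - (-27.406669)) = 2.796750; f(z_3) = 26.180762
z_4 = 2.796750 - (26.180762)·(2.796750 - 1.970915)/(26.180762 - (-19.910612)) = 2.327661; f(z_4) = -5.645238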